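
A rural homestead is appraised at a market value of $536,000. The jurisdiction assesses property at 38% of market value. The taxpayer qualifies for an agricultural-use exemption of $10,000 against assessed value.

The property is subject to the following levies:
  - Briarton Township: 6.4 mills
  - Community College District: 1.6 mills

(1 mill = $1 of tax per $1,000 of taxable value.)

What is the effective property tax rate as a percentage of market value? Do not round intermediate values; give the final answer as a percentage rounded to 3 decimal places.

0.289%

Assessed value = $536,000 × 0.38 = $203,680
Taxable value = $203,680 − $10,000 = $193,680
Briarton Township: $193,680 × 0.0064 = $1,239.552
Community College District: $193,680 × 0.0016 = $309.888
Total tax = $1,549.44
Effective rate = $1,549.44 ÷ $536,000 = 0.289% of market value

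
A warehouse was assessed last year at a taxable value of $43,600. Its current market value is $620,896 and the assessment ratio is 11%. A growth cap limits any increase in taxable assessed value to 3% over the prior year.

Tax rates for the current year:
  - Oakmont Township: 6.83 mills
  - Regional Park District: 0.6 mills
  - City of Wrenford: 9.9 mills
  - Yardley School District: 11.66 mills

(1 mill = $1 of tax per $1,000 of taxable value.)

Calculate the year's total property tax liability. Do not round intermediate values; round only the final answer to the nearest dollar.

Uncapped assessed value = $620,896 × 0.11 = $68,298.56
Cap limit = $43,600 × 1.03 = $44,908
Taxable assessed value = min($68,298.56, $44,908) = $44,908 (cap binds)
Oakmont Township: $44,908 × 0.00683 = $306.72164
Regional Park District: $44,908 × 0.0006 = $26.9448
City of Wrenford: $44,908 × 0.0099 = $444.5892
Yardley School District: $44,908 × 0.01166 = $523.62728
Total = $1,301.88292

$1,302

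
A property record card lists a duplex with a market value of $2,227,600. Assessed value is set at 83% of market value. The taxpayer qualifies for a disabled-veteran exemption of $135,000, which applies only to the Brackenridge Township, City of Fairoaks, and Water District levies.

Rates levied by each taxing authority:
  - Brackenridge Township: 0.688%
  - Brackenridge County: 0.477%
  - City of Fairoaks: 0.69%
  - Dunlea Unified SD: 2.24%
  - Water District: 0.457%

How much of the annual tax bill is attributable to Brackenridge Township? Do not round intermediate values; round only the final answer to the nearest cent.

Assessed value = $2,227,600 × 0.83 = $1,848,908
Brackenridge Township taxable value = $1,848,908 − $135,000 = $1,713,908
Brackenridge Township levy = $1,713,908 × 0.00688 = $11,791.68704

$11,791.69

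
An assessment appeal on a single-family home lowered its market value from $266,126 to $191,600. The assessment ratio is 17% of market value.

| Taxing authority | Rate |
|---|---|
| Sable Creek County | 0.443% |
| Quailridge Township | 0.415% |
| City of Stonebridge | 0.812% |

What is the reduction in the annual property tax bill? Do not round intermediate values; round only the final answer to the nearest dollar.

Old assessed value = $266,126 × 0.17 = $45,241.42
New assessed value = $191,600 × 0.17 = $32,572
Combined rate = 0.00443 + 0.00415 + 0.00812 = 0.0167
Old tax = $45,241.42 × 0.0167 = $755.531714
New tax = $32,572 × 0.0167 = $543.9524
Reduction = $755.531714 − $543.9524 = $211.579314

$212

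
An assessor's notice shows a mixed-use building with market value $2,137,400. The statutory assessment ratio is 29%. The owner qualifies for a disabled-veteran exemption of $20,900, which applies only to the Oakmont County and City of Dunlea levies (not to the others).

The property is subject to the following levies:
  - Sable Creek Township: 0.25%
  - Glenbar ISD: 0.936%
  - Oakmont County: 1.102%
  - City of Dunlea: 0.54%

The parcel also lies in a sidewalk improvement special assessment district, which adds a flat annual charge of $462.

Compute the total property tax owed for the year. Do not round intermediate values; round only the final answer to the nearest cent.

$17,648.07

Assessed value = $2,137,400 × 0.29 = $619,846
Sable Creek Township: $619,846 × 0.0025 = $1,549.615
Glenbar ISD: $619,846 × 0.00936 = $5,801.75856
Oakmont County: ($619,846 − $20,900) × 0.01102 = $598,946 × 0.01102 = $6,600.38492
City of Dunlea: ($619,846 − $20,900) × 0.0054 = $598,946 × 0.0054 = $3,234.3084
Levies subtotal = $17,186.06688
Total = $17,186.06688 + $462 = $17,648.06688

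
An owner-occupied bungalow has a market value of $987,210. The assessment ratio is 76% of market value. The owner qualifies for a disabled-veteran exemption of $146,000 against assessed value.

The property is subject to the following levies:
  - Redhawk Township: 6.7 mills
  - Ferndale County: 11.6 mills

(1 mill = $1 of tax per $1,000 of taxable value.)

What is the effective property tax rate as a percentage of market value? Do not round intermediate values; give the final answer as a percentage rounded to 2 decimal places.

1.12%

Assessed value = $987,210 × 0.76 = $750,279.6
Taxable value = $750,279.6 − $146,000 = $604,279.6
Redhawk Township: $604,279.6 × 0.0067 = $4,048.67332
Ferndale County: $604,279.6 × 0.0116 = $7,009.64336
Total tax = $11,058.31668
Effective rate = $11,058.31668 ÷ $987,210 = 1.12% of market value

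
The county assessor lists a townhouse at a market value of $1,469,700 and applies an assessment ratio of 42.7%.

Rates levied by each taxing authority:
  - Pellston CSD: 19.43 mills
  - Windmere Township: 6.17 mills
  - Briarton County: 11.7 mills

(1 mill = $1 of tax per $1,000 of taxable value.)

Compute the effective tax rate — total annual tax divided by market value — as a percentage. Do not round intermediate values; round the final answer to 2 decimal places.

Assessed value = $1,469,700 × 0.427 = $627,561.9
Pellston CSD: $627,561.9 × 0.01943 = $12,193.527717
Windmere Township: $627,561.9 × 0.00617 = $3,872.056923
Briarton County: $627,561.9 × 0.0117 = $7,342.47423
Total tax = $23,408.05887
Effective rate = $23,408.05887 ÷ $1,469,700 = 1.59% of market value

1.59%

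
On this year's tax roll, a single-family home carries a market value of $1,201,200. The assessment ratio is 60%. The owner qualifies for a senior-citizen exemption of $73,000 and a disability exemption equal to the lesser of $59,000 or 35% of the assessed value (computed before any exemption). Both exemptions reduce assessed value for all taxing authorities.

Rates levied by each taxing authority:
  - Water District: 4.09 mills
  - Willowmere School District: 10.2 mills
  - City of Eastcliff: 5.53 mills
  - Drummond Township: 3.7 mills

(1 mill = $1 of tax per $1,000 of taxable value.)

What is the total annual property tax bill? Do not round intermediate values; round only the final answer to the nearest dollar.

$13,847

Assessed value = $1,201,200 × 0.6 = $720,720
Disability exemption = min($59,000, 35% × $720,720) = min($59,000, $252,252) = $59,000 (dollar cap binds)
Taxable value = $720,720 − $73,000 − $59,000 = $588,720
Water District: $588,720 × 0.00409 = $2,407.8648
Willowmere School District: $588,720 × 0.0102 = $6,004.944
City of Eastcliff: $588,720 × 0.00553 = $3,255.6216
Drummond Township: $588,720 × 0.0037 = $2,178.264
Total = $13,846.6944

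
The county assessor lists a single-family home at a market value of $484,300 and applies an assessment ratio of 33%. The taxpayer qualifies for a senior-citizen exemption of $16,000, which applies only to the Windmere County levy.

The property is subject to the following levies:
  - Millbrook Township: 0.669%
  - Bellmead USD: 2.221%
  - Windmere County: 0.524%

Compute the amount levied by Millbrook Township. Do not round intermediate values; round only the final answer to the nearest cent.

Assessed value = $484,300 × 0.33 = $159,819
Millbrook Township taxable value = $159,819 (exemption does not apply)
Millbrook Township levy = $159,819 × 0.00669 = $1,069.18911

$1,069.19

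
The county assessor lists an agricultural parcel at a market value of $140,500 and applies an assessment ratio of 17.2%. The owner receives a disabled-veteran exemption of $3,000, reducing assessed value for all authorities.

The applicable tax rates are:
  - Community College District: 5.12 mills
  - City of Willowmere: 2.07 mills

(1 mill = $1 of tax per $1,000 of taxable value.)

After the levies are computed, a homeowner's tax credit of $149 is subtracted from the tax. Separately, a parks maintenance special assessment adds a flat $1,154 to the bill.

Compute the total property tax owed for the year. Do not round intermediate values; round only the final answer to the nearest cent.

$1,157.18

Assessed value = $140,500 × 0.172 = $24,166
Taxable value = $24,166 − $3,000 = $21,166
Community College District: $21,166 × 0.00512 = $108.36992
City of Willowmere: $21,166 × 0.00207 = $43.81362
Levies subtotal = $152.18354
After credit = $152.18354 − $149 = $3.18354
Total = $3.18354 + $1,154 = $1,157.18354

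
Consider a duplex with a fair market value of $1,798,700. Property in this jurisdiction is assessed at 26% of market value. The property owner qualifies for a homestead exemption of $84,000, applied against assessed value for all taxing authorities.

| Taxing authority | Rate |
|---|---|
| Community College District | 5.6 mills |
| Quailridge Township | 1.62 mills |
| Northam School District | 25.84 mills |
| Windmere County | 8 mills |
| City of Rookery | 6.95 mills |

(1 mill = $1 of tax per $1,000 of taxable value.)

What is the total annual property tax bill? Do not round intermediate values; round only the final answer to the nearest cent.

Assessed value = $1,798,700 × 0.26 = $467,662
Taxable value = $467,662 − $84,000 = $383,662
Community College District: $383,662 × 0.0056 = $2,148.5072
Quailridge Township: $383,662 × 0.00162 = $621.53244
Northam School District: $383,662 × 0.02584 = $9,913.82608
Windmere County: $383,662 × 0.008 = $3,069.296
City of Rookery: $383,662 × 0.00695 = $2,666.4509
Total = $2,148.5072 + $621.53244 + $9,913.82608 + $3,069.296 + $2,666.4509 = $18,419.61262

$18,419.61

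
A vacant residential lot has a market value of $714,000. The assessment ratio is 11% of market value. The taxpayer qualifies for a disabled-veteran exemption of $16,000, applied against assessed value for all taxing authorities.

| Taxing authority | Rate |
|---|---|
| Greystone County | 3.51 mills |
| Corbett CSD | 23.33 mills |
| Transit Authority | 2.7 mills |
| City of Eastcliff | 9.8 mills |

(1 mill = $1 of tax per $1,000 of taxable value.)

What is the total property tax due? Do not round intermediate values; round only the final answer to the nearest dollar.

$2,460

Assessed value = $714,000 × 0.11 = $78,540
Taxable value = $78,540 − $16,000 = $62,540
Greystone County: $62,540 × 0.00351 = $219.5154
Corbett CSD: $62,540 × 0.02333 = $1,459.0582
Transit Authority: $62,540 × 0.0027 = $168.858
City of Eastcliff: $62,540 × 0.0098 = $612.892
Total = $219.5154 + $1,459.0582 + $168.858 + $612.892 = $2,460.3236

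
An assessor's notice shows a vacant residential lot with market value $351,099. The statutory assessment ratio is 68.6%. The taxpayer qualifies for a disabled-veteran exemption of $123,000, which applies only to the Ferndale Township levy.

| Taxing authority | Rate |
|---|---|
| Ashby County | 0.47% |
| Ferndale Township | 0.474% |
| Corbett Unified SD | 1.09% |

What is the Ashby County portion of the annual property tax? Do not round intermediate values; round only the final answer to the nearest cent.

Assessed value = $351,099 × 0.686 = $240,853.914
Ashby County taxable value = $240,853.914 (exemption does not apply)
Ashby County levy = $240,853.914 × 0.0047 = $1,132.0133958

$1,132.01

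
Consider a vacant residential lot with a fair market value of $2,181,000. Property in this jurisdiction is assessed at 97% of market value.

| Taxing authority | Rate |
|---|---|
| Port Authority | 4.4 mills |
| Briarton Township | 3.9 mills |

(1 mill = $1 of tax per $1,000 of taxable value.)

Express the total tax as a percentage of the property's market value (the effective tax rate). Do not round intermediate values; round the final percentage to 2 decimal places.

0.81%

Assessed value = $2,181,000 × 0.97 = $2,115,570
Port Authority: $2,115,570 × 0.0044 = $9,308.508
Briarton Township: $2,115,570 × 0.0039 = $8,250.723
Total tax = $17,559.231
Effective rate = $17,559.231 ÷ $2,181,000 = 0.81% of market value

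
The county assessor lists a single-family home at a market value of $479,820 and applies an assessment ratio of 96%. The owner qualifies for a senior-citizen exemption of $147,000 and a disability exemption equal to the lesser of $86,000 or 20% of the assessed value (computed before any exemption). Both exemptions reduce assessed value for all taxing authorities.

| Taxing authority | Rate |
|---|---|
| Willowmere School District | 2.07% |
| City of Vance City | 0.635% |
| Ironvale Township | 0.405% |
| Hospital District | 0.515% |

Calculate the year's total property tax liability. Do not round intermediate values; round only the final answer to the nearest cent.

Assessed value = $479,820 × 0.96 = $460,627.2
Disability exemption = min($86,000, 20% × $460,627.2) = min($86,000, $92,125.44) = $86,000 (dollar cap binds)
Taxable value = $460,627.2 − $147,000 − $86,000 = $227,627.2
Willowmere School District: $227,627.2 × 0.0207 = $4,711.88304
City of Vance City: $227,627.2 × 0.00635 = $1,445.43272
Ironvale Township: $227,627.2 × 0.00405 = $921.89016
Hospital District: $227,627.2 × 0.00515 = $1,172.28008
Total = $8,251.486

$8,251.49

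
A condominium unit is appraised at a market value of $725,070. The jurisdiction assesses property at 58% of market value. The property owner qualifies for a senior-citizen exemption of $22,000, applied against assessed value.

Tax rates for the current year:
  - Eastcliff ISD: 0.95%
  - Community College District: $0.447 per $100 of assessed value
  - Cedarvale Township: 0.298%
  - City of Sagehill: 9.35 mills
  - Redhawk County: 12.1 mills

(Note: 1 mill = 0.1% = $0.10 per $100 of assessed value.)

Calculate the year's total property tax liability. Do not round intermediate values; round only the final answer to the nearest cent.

Assessed value = $725,070 × 0.58 = $420,540.6
Taxable value = $420,540.6 − $22,000 = $398,540.6
Eastcliff ISD: $398,540.6 × 0.0095 = $3,786.1357
Community College District: $398,540.6 × 0.00447 = $1,781.476482
Cedarvale Township: $398,540.6 × 0.00298 = $1,187.650988
City of Sagehill: $398,540.6 × 0.00935 = $3,726.35461
Redhawk County: $398,540.6 × 0.0121 = $4,822.34126
Total = $15,303.95904

$15,303.96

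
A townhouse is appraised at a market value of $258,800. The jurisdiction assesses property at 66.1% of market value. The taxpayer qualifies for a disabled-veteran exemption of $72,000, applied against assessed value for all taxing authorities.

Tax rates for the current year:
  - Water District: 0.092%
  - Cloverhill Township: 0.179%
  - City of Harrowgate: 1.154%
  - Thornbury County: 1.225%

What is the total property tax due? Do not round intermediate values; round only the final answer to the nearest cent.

Assessed value = $258,800 × 0.661 = $171,066.8
Taxable value = $171,066.8 − $72,000 = $99,066.8
Water District: $99,066.8 × 0.00092 = $91.141456
Cloverhill Township: $99,066.8 × 0.00179 = $177.329572
City of Harrowgate: $99,066.8 × 0.01154 = $1,143.230872
Thornbury County: $99,066.8 × 0.01225 = $1,213.5683
Total = $91.141456 + $177.329572 + $1,143.230872 + $1,213.5683 = $2,625.2702

$2,625.27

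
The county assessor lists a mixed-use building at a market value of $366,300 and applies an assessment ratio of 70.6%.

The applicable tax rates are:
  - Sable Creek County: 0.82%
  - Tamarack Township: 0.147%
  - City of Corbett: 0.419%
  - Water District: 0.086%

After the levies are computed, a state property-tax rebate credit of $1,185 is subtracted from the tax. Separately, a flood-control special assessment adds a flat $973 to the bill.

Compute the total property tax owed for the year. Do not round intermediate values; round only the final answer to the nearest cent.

$3,594.71

Assessed value = $366,300 × 0.706 = $258,607.8
Sable Creek County: $258,607.8 × 0.0082 = $2,120.58396
Tamarack Township: $258,607.8 × 0.00147 = $380.153466
City of Corbett: $258,607.8 × 0.00419 = $1,083.566682
Water District: $258,607.8 × 0.00086 = $222.402708
Levies subtotal = $3,806.706816
After credit = $3,806.706816 − $1,185 = $2,621.706816
Total = $2,621.706816 + $973 = $3,594.706816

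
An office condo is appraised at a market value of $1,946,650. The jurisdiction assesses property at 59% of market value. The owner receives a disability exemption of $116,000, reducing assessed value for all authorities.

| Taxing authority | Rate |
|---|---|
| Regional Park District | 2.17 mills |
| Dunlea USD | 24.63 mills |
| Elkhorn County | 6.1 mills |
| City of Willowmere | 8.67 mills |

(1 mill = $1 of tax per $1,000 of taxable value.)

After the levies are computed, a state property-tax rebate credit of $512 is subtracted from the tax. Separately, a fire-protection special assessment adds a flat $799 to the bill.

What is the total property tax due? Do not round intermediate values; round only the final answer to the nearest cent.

$43,209.00

Assessed value = $1,946,650 × 0.59 = $1,148,523.5
Taxable value = $1,148,523.5 − $116,000 = $1,032,523.5
Regional Park District: $1,032,523.5 × 0.00217 = $2,240.575995
Dunlea USD: $1,032,523.5 × 0.02463 = $25,431.053805
Elkhorn County: $1,032,523.5 × 0.0061 = $6,298.39335
City of Willowmere: $1,032,523.5 × 0.00867 = $8,951.978745
Levies subtotal = $42,922.001895
After credit = $42,922.001895 − $512 = $42,410.001895
Total = $42,410.001895 + $799 = $43,209.001895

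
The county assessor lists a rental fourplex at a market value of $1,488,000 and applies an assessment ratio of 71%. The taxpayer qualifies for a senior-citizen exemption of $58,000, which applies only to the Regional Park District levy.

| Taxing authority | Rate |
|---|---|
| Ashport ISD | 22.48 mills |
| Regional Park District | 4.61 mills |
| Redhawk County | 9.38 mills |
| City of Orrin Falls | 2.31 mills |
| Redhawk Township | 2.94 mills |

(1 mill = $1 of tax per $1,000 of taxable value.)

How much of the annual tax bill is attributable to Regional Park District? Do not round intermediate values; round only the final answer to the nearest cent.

$4,602.99

Assessed value = $1,488,000 × 0.71 = $1,056,480
Regional Park District taxable value = $1,056,480 − $58,000 = $998,480
Regional Park District levy = $998,480 × 0.00461 = $4,602.9928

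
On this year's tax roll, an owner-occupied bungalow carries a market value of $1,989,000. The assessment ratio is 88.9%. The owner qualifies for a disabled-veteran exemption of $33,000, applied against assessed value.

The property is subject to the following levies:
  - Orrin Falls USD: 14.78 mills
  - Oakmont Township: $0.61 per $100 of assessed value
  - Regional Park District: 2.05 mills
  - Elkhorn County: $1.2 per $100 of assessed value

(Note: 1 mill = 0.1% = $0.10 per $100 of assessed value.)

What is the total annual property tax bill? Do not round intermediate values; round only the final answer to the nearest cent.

Assessed value = $1,989,000 × 0.889 = $1,768,221
Taxable value = $1,768,221 − $33,000 = $1,735,221
Orrin Falls USD: $1,735,221 × 0.01478 = $25,646.56638
Oakmont Township: $1,735,221 × 0.0061 = $10,584.8481
Regional Park District: $1,735,221 × 0.00205 = $3,557.20305
Elkhorn County: $1,735,221 × 0.012 = $20,822.652
Total = $60,611.26953

$60,611.27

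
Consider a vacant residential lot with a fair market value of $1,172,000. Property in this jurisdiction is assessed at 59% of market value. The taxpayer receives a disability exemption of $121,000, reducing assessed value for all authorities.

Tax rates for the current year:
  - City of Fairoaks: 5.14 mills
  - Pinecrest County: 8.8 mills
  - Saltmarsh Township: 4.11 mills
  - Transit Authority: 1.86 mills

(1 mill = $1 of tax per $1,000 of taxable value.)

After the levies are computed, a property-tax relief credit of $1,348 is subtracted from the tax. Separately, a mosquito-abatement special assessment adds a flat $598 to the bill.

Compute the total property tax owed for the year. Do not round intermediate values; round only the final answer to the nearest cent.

$10,608.26

Assessed value = $1,172,000 × 0.59 = $691,480
Taxable value = $691,480 − $121,000 = $570,480
City of Fairoaks: $570,480 × 0.00514 = $2,932.2672
Pinecrest County: $570,480 × 0.0088 = $5,020.224
Saltmarsh Township: $570,480 × 0.00411 = $2,344.6728
Transit Authority: $570,480 × 0.00186 = $1,061.0928
Levies subtotal = $11,358.2568
After credit = $11,358.2568 − $1,348 = $10,010.2568
Total = $10,010.2568 + $598 = $10,608.2568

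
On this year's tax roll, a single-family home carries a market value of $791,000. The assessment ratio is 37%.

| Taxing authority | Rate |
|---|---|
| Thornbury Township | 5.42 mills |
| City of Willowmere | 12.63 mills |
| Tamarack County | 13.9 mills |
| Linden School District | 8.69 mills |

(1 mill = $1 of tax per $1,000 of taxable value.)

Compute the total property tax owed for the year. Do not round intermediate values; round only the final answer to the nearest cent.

$11,894.11

Assessed value = $791,000 × 0.37 = $292,670
Thornbury Township: $292,670 × 0.00542 = $1,586.2714
City of Willowmere: $292,670 × 0.01263 = $3,696.4221
Tamarack County: $292,670 × 0.0139 = $4,068.113
Linden School District: $292,670 × 0.00869 = $2,543.3023
Total = $1,586.2714 + $3,696.4221 + $4,068.113 + $2,543.3023 = $11,894.1088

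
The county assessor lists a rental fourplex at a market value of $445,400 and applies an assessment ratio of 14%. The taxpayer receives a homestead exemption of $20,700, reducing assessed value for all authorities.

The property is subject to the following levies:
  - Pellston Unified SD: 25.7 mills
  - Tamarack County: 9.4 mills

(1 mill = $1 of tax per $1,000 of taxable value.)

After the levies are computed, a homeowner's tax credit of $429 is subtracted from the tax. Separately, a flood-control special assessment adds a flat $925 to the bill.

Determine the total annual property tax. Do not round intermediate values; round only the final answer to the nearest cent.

$1,958.13

Assessed value = $445,400 × 0.14 = $62,356
Taxable value = $62,356 − $20,700 = $41,656
Pellston Unified SD: $41,656 × 0.0257 = $1,070.5592
Tamarack County: $41,656 × 0.0094 = $391.5664
Levies subtotal = $1,462.1256
After credit = $1,462.1256 − $429 = $1,033.1256
Total = $1,033.1256 + $925 = $1,958.1256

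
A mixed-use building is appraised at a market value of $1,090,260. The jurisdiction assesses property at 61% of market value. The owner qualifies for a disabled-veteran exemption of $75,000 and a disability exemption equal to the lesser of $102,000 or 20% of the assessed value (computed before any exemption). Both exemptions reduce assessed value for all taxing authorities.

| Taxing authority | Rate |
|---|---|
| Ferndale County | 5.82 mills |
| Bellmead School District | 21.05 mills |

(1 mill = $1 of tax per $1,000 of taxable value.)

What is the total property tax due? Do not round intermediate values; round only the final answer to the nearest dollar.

Assessed value = $1,090,260 × 0.61 = $665,058.6
Disability exemption = min($102,000, 20% × $665,058.6) = min($102,000, $133,011.72) = $102,000 (dollar cap binds)
Taxable value = $665,058.6 − $75,000 − $102,000 = $488,058.6
Ferndale County: $488,058.6 × 0.00582 = $2,840.501052
Bellmead School District: $488,058.6 × 0.02105 = $10,273.63353
Total = $13,114.134582

$13,114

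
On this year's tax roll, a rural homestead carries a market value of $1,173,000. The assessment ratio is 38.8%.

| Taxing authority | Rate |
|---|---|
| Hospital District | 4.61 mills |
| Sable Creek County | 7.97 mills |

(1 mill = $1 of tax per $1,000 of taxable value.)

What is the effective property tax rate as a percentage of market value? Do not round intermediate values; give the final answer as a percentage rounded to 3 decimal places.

0.488%

Assessed value = $1,173,000 × 0.388 = $455,124
Hospital District: $455,124 × 0.00461 = $2,098.12164
Sable Creek County: $455,124 × 0.00797 = $3,627.33828
Total tax = $5,725.45992
Effective rate = $5,725.45992 ÷ $1,173,000 = 0.488% of market value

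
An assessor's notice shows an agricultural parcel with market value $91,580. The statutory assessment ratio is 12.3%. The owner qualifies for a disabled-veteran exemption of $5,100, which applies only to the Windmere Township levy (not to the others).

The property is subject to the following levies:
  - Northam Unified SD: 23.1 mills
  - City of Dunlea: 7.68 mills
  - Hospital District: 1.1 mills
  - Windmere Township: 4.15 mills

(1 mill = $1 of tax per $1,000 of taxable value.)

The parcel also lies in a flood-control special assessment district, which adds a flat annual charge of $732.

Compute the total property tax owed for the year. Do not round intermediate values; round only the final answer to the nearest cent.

Assessed value = $91,580 × 0.123 = $11,264.34
Northam Unified SD: $11,264.34 × 0.0231 = $260.206254
City of Dunlea: $11,264.34 × 0.00768 = $86.5101312
Hospital District: $11,264.34 × 0.0011 = $12.390774
Windmere Township: ($11,264.34 − $5,100) × 0.00415 = $6,164.34 × 0.00415 = $25.582011
Levies subtotal = $384.6891702
Total = $384.6891702 + $732 = $1,116.6891702

$1,116.69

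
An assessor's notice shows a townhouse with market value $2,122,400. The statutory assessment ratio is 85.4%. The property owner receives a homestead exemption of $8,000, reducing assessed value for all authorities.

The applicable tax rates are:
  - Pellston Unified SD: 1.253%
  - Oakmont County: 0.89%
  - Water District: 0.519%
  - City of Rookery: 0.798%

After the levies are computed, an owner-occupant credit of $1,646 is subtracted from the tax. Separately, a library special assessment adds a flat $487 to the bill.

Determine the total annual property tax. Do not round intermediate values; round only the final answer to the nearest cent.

Assessed value = $2,122,400 × 0.854 = $1,812,529.6
Taxable value = $1,812,529.6 − $8,000 = $1,804,529.6
Pellston Unified SD: $1,804,529.6 × 0.01253 = $22,610.755888
Oakmont County: $1,804,529.6 × 0.0089 = $16,060.31344
Water District: $1,804,529.6 × 0.00519 = $9,365.508624
City of Rookery: $1,804,529.6 × 0.00798 = $14,400.146208
Levies subtotal = $62,436.72416
After credit = $62,436.72416 − $1,646 = $60,790.72416
Total = $60,790.72416 + $487 = $61,277.72416

$61,277.72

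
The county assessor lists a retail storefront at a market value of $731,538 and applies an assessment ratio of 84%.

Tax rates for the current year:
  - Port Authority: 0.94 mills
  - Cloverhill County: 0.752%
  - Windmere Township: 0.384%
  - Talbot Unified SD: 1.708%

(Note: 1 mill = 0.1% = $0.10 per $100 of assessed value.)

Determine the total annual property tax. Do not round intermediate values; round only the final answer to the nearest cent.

Assessed value = $731,538 × 0.84 = $614,491.92
Port Authority: $614,491.92 × 0.00094 = $577.6224048
Cloverhill County: $614,491.92 × 0.00752 = $4,620.9792384
Windmere Township: $614,491.92 × 0.00384 = $2,359.6489728
Talbot Unified SD: $614,491.92 × 0.01708 = $10,495.5219936
Total = $18,053.7726096

$18,053.77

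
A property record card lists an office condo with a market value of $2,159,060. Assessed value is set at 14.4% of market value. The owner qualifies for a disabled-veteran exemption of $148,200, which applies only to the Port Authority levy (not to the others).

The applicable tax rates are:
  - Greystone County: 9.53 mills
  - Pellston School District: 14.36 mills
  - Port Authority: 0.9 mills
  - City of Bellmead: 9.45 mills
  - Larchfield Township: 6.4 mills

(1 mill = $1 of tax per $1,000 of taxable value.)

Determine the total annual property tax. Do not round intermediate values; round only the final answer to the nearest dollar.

$12,502

Assessed value = $2,159,060 × 0.144 = $310,904.64
Greystone County: $310,904.64 × 0.00953 = $2,962.9212192
Pellston School District: $310,904.64 × 0.01436 = $4,464.5906304
Port Authority: ($310,904.64 − $148,200) × 0.0009 = $162,704.64 × 0.0009 = $146.434176
City of Bellmead: $310,904.64 × 0.00945 = $2,938.048848
Larchfield Township: $310,904.64 × 0.0064 = $1,989.789696
Total = $12,501.7845696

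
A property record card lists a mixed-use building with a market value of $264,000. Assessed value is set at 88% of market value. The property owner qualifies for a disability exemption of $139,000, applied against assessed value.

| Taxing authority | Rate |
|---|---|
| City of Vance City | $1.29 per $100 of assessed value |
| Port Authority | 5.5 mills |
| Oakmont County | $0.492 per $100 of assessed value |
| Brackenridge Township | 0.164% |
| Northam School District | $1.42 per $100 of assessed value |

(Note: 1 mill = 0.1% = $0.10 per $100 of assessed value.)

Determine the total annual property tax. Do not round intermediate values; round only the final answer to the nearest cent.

Assessed value = $264,000 × 0.88 = $232,320
Taxable value = $232,320 − $139,000 = $93,320
City of Vance City: $93,320 × 0.0129 = $1,203.828
Port Authority: $93,320 × 0.0055 = $513.26
Oakmont County: $93,320 × 0.00492 = $459.1344
Brackenridge Township: $93,320 × 0.00164 = $153.0448
Northam School District: $93,320 × 0.0142 = $1,325.144
Total = $3,654.4112

$3,654.41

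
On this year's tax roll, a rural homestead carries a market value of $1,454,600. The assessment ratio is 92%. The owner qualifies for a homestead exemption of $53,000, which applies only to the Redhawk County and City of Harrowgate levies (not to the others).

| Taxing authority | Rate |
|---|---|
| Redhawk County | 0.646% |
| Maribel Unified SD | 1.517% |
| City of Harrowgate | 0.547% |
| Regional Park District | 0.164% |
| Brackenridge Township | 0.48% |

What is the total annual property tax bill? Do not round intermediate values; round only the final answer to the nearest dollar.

$44,252

Assessed value = $1,454,600 × 0.92 = $1,338,232
Redhawk County: ($1,338,232 − $53,000) × 0.00646 = $1,285,232 × 0.00646 = $8,302.59872
Maribel Unified SD: $1,338,232 × 0.01517 = $20,300.97944
City of Harrowgate: ($1,338,232 − $53,000) × 0.00547 = $1,285,232 × 0.00547 = $7,030.21904
Regional Park District: $1,338,232 × 0.00164 = $2,194.70048
Brackenridge Township: $1,338,232 × 0.0048 = $6,423.5136
Total = $44,252.01128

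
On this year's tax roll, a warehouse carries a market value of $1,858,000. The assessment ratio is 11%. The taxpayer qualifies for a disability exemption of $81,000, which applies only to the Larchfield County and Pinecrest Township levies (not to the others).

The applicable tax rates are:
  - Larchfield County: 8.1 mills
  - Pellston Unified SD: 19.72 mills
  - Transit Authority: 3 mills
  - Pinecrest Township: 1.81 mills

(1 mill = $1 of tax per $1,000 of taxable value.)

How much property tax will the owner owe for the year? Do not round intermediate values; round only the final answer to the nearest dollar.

Assessed value = $1,858,000 × 0.11 = $204,380
Larchfield County: ($204,380 − $81,000) × 0.0081 = $123,380 × 0.0081 = $999.378
Pellston Unified SD: $204,380 × 0.01972 = $4,030.3736
Transit Authority: $204,380 × 0.003 = $613.14
Pinecrest Township: ($204,380 − $81,000) × 0.00181 = $123,380 × 0.00181 = $223.3178
Total = $5,866.2094

$5,866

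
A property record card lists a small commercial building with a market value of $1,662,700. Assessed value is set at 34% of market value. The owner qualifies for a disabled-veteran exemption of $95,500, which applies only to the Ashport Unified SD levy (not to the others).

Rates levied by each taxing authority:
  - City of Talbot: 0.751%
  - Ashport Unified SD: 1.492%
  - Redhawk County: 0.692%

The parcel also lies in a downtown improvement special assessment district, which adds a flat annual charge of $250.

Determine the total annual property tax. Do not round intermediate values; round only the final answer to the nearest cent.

$15,417.22

Assessed value = $1,662,700 × 0.34 = $565,318
City of Talbot: $565,318 × 0.00751 = $4,245.53818
Ashport Unified SD: ($565,318 − $95,500) × 0.01492 = $469,818 × 0.01492 = $7,009.68456
Redhawk County: $565,318 × 0.00692 = $3,912.00056
Levies subtotal = $15,167.2233
Total = $15,167.2233 + $250 = $15,417.2233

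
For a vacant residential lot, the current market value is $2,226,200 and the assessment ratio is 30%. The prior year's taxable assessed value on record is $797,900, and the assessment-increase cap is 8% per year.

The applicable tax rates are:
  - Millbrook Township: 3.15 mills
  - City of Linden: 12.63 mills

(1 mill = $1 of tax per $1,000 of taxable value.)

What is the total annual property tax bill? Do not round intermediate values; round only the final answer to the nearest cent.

$10,538.83

Uncapped assessed value = $2,226,200 × 0.3 = $667,860
Cap limit = $797,900 × 1.08 = $861,732
Taxable assessed value = min($667,860, $861,732) = $667,860 (cap does not bind)
Millbrook Township: $667,860 × 0.00315 = $2,103.759
City of Linden: $667,860 × 0.01263 = $8,435.0718
Total = $10,538.8308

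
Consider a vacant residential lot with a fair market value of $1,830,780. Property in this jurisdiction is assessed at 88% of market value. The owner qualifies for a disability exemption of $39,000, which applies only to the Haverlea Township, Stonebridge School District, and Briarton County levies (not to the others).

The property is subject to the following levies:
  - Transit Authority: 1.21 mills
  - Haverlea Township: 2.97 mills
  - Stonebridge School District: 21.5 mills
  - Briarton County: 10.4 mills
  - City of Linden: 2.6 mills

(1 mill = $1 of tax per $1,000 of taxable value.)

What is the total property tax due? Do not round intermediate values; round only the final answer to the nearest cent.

Assessed value = $1,830,780 × 0.88 = $1,611,086.4
Transit Authority: $1,611,086.4 × 0.00121 = $1,949.414544
Haverlea Township: ($1,611,086.4 − $39,000) × 0.00297 = $1,572,086.4 × 0.00297 = $4,669.096608
Stonebridge School District: ($1,611,086.4 − $39,000) × 0.0215 = $1,572,086.4 × 0.0215 = $33,799.8576
Briarton County: ($1,611,086.4 − $39,000) × 0.0104 = $1,572,086.4 × 0.0104 = $16,349.69856
City of Linden: $1,611,086.4 × 0.0026 = $4,188.82464
Total = $60,956.891952

$60,956.89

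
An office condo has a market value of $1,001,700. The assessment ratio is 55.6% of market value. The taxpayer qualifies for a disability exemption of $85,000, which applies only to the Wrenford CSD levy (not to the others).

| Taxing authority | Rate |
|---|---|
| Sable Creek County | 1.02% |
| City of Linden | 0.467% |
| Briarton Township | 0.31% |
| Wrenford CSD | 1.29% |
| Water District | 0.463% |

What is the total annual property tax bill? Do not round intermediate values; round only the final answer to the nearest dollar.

$18,675

Assessed value = $1,001,700 × 0.556 = $556,945.2
Sable Creek County: $556,945.2 × 0.0102 = $5,680.84104
City of Linden: $556,945.2 × 0.00467 = $2,600.934084
Briarton Township: $556,945.2 × 0.0031 = $1,726.53012
Wrenford CSD: ($556,945.2 − $85,000) × 0.0129 = $471,945.2 × 0.0129 = $6,088.09308
Water District: $556,945.2 × 0.00463 = $2,578.656276
Total = $18,675.0546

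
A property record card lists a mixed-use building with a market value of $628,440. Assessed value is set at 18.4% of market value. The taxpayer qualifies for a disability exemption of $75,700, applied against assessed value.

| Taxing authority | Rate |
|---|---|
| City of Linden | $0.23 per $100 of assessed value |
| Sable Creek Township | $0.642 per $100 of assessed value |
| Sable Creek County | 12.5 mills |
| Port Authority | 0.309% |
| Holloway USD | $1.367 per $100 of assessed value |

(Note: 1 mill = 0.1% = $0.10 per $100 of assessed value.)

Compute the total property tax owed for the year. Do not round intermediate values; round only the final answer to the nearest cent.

$1,516.65

Assessed value = $628,440 × 0.184 = $115,632.96
Taxable value = $115,632.96 − $75,700 = $39,932.96
City of Linden: $39,932.96 × 0.0023 = $91.845808
Sable Creek Township: $39,932.96 × 0.00642 = $256.3696032
Sable Creek County: $39,932.96 × 0.0125 = $499.162
Port Authority: $39,932.96 × 0.00309 = $123.3928464
Holloway USD: $39,932.96 × 0.01367 = $545.8835632
Total = $1,516.6538208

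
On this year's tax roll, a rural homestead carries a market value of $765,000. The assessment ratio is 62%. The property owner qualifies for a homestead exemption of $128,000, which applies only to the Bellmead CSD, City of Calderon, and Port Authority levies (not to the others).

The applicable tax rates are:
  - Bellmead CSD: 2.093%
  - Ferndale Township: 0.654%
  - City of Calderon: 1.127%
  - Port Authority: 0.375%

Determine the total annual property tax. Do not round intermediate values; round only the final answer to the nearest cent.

$15,551.41

Assessed value = $765,000 × 0.62 = $474,300
Bellmead CSD: ($474,300 − $128,000) × 0.02093 = $346,300 × 0.02093 = $7,248.059
Ferndale Township: $474,300 × 0.00654 = $3,101.922
City of Calderon: ($474,300 − $128,000) × 0.01127 = $346,300 × 0.01127 = $3,902.801
Port Authority: ($474,300 − $128,000) × 0.00375 = $346,300 × 0.00375 = $1,298.625
Total = $15,551.407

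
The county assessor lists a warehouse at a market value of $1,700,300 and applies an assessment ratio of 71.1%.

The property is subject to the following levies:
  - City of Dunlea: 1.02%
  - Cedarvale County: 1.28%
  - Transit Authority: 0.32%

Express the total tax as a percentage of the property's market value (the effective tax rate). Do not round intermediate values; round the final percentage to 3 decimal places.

Assessed value = $1,700,300 × 0.711 = $1,208,913.3
City of Dunlea: $1,208,913.3 × 0.0102 = $12,330.91566
Cedarvale County: $1,208,913.3 × 0.0128 = $15,474.09024
Transit Authority: $1,208,913.3 × 0.0032 = $3,868.52256
Total tax = $31,673.52846
Effective rate = $31,673.52846 ÷ $1,700,300 = 1.863% of market value

1.863%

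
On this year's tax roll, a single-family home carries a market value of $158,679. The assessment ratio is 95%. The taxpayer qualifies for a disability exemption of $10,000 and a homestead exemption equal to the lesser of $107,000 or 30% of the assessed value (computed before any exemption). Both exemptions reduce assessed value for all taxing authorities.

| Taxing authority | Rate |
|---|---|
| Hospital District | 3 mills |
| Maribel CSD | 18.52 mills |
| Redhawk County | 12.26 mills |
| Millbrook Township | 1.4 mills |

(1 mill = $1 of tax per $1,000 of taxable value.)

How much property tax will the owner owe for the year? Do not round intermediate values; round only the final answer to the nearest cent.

$3,360.45

Assessed value = $158,679 × 0.95 = $150,745.05
Homestead exemption = min($107,000, 30% × $150,745.05) = min($107,000, $45,223.515) = $45,223.515 (percentage binds)
Taxable value = $150,745.05 − $10,000 − $45,223.515 = $95,521.535
Hospital District: $95,521.535 × 0.003 = $286.564605
Maribel CSD: $95,521.535 × 0.01852 = $1,769.0588282
Redhawk County: $95,521.535 × 0.01226 = $1,171.0940191
Millbrook Township: $95,521.535 × 0.0014 = $133.730149
Total = $3,360.4476013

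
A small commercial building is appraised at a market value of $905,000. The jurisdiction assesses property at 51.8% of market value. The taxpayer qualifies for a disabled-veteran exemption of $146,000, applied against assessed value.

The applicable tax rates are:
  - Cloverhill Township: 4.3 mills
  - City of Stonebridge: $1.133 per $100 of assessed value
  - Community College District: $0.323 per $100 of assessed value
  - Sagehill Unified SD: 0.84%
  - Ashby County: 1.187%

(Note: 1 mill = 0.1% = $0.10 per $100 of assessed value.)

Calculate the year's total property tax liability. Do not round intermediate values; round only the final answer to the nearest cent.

$12,630.77

Assessed value = $905,000 × 0.518 = $468,790
Taxable value = $468,790 − $146,000 = $322,790
Cloverhill Township: $322,790 × 0.0043 = $1,387.997
City of Stonebridge: $322,790 × 0.01133 = $3,657.2107
Community College District: $322,790 × 0.00323 = $1,042.6117
Sagehill Unified SD: $322,790 × 0.0084 = $2,711.436
Ashby County: $322,790 × 0.01187 = $3,831.5173
Total = $12,630.7727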